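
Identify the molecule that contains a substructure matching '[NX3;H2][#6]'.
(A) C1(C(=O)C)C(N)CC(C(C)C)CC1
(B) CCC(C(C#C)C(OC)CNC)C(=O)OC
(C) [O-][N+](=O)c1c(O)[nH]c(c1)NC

A

[NX3;H2][#6] describes a trivalent nitrogen with two H attached to carbon (a primary amine).
(A) contains a primary amino group (-NH2), which satisfies every atom and bond constraint.
(B) has an N-methylamino group (-NHCH3) but the nitrogen bears two carbons and only one H (H1), not H2.
(C) has a nitro group (-[N+](=O)[O-]) but the nitrogen is [N+] with no H, not NX3H2.
So the answer is (A).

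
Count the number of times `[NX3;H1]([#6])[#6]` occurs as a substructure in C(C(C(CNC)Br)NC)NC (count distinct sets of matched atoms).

3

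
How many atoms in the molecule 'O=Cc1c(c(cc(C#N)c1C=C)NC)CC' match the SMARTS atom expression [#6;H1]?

The query [#6;H1] means: any carbon bearing exactly one hydrogen.
Check the 16 heavy atoms by environment: 5× c (aromatic, H0) → no; 1× c (aromatic, H1) → match; 2× C (H1) → match; 1× O (H0) → no; 2× C (H2) → no; 2× C (H3) → no; 1× C (H0) → no; 1× N (H0) → no; 1× N (H1) → no.
Summing the matching environments: 1 + 2 = 3 matching atoms.

3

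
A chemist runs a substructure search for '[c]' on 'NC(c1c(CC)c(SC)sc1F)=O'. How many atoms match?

4

The query [c] means: lowercase c matches aromatic carbon only.
Check the 13 heavy atoms by environment: 1× s (aromatic) → no; 4× c (aromatic) → match; 4× C → no; 1× O → no; 1× N → no; 1× S → no; 1× F → no.
That gives 4 matching atoms.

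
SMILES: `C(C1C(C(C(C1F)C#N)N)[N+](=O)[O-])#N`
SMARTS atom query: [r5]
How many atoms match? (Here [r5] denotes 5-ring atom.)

The query [r5] means: r5 matches atoms in a five-membered ring.
Check the 14 heavy atoms by environment: 5× C (in 5-ring) → match; 1× F (acyclic) → no; 2× C (acyclic) → no; 3× N (acyclic) → no; 1× N (charge +1, acyclic) → no; 1× O (charge -1, acyclic) → no; 1× O (acyclic) → no.
That gives 5 matching atoms.

5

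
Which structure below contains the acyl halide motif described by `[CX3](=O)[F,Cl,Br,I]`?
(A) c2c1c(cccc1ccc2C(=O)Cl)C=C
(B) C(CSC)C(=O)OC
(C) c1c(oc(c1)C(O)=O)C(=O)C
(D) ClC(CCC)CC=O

A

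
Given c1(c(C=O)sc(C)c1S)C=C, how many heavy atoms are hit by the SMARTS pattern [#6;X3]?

7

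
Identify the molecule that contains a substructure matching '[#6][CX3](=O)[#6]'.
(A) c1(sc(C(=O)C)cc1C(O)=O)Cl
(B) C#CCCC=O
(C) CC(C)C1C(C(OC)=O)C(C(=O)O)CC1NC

A

[#6][CX3](=O)[#6] describes a carbonyl carbon (no H) flanked by two carbons (a ketone).
(A) contains an acetyl/ketone group (-C(=O)CH3), which satisfies every atom and bond constraint.
(B) has an aldehyde (-CHO) but the carbonyl carbon has H1, so it is not flanked by two carbons.
(C) has a carboxylic acid group (-C(=O)OH) but one neighbour of the carbonyl carbon is O, not C.
So the answer is (A).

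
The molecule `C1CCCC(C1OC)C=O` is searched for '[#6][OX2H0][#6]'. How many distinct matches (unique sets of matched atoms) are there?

[#6][OX2H0][#6] is the SMARTS for an ether: an aliphatic oxygen bridging two carbons with no H on the oxygen.
Exactly one fragment in the molecule meets all constraints, giving 1 match.

1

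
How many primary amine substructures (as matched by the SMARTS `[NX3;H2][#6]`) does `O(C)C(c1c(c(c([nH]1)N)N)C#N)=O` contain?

2

[NX3;H2][#6] is the SMARTS for a primary amine: a trivalent nitrogen with two H attached to carbon.
The molecule carries 2 separate instances of a primary amino group (-NH2) meeting every constraint; each maps to a distinct set of atoms, giving 2 matches.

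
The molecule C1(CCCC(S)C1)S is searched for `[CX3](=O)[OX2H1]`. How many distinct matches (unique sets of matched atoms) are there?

0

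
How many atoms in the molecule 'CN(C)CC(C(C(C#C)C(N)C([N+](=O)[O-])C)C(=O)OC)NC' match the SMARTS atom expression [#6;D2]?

The query [#6;D2] means: any carbon bonded to exactly two heavy atoms.
Check the 22 heavy atoms by environment: 6× C (D1) → no; 6× C (D3) → no; 2× C (D2) → match; 1× N (D3) → no; 2× O (D1) → no; 1× O (D2) → no; 1× N (D1) → no; 1× N (charge +1, D3) → no; 1× O (charge -1, D1) → no; 1× N (D2) → no.
That gives 2 matching atoms.

2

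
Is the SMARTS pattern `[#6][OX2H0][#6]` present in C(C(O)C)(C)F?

The pattern [#6][OX2H0][#6] describes an aliphatic oxygen bridging two carbons with no H on the oxygen — an ether.
The closest candidate here is a hydroxyl group (-OH), but the oxygen has H1, not H0 bridging two carbons. No other fragment satisfies the full query, so there is no match.

No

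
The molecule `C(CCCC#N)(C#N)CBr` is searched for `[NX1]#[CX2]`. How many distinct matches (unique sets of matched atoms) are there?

2

[NX1]#[CX2] is the SMARTS for a nitrile: a nitrogen triple-bonded to a two-connected carbon.
The molecule carries 2 separate instances of a nitrile (-C#N) meeting every constraint; each maps to a distinct set of atoms, giving 2 matches.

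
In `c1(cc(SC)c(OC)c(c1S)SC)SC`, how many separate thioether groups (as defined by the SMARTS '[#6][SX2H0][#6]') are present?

[#6][SX2H0][#6] is the SMARTS for a thioether: an aliphatic sulfur bridging two carbons with no H on the sulfur.
The molecule carries 3 separate instances of a methylthio ether (-SCH3) meeting every constraint; each maps to a distinct set of atoms, giving 3 matches.

3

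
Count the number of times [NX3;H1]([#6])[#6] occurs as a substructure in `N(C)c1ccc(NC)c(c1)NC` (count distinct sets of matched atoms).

3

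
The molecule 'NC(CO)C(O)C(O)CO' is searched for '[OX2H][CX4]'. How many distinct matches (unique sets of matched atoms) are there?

[OX2H][CX4] is the SMARTS for an aliphatic alcohol: a hydroxyl oxygen bound to an sp3 (X4) carbon.
The molecule carries 4 separate instances of a hydroxyl group (-OH) meeting every constraint; each maps to a distinct set of atoms, giving 4 matches.

4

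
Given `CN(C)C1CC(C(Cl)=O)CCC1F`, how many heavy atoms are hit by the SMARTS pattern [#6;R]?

6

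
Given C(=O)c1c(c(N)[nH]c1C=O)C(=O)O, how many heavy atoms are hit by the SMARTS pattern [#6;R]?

4

Check the 13 heavy atoms by environment: 1× n (aromatic, in 5-ring) → no; 4× c (aromatic, in 5-ring) → match; 1× N (acyclic) → no; 3× C (acyclic) → no; 4× O (acyclic) → no.
That gives 4 matching atoms.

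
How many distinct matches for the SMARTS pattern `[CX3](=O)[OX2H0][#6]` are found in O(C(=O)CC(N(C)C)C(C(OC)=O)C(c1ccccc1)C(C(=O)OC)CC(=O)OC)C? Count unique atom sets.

4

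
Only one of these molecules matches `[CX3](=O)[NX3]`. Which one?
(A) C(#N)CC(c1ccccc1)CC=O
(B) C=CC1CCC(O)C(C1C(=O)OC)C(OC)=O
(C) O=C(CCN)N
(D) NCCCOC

[CX3](=O)[NX3] describes a carbonyl carbon bonded to a trivalent nitrogen (an amide).
(A) has a nitrile (-C#N) but the nitrile N is NX1 (triple-bonded), not NX3.
(B) has a methyl-ester group (-C(=O)OCH3) but the carbonyl is bonded to O, not to an NX3 nitrogen.
(C) contains a primary amide (-C(=O)NH2), which satisfies every atom and bond constraint.
(D) has a primary amino group (-NH2) but the -NH2 is not attached to a carbonyl carbon.
So the answer is (C).

C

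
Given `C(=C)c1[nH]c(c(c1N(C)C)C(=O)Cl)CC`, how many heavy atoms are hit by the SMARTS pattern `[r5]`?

5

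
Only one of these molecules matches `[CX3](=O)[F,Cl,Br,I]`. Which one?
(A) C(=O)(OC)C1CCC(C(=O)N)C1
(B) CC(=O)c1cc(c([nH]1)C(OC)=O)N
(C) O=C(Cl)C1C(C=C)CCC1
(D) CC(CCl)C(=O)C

C

[CX3](=O)[F,Cl,Br,I] describes a carbonyl carbon bonded to a halogen (an acyl halide).
(A) has a methyl-ester group (-C(=O)OCH3) but the carbonyl is bonded to -O-C, not to a halogen.
(B) has a methyl-ester group (-C(=O)OCH3) but the carbonyl is bonded to -O-C, not to a halogen.
(C) contains an acyl chloride (-C(=O)Cl), which satisfies every atom and bond constraint.
(D) has a chloro substituent but the Cl is not on a carbonyl carbon.
So the answer is (C).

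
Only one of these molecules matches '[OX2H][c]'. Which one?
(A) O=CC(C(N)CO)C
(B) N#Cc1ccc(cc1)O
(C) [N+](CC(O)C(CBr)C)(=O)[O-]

B

[OX2H][c] describes a hydroxyl oxygen attached to an aromatic carbon (a phenol).
(A) has a hydroxyl group (-OH) but the -OH is on an aliphatic carbon, not an aromatic c.
(B) contains a hydroxyl group (-OH), which satisfies every atom and bond constraint.
(C) has a hydroxyl group (-OH) but the -OH is on an aliphatic carbon, not an aromatic c.
So the answer is (B).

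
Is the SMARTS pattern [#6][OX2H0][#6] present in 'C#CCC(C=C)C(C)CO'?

The pattern [#6][OX2H0][#6] describes an aliphatic oxygen bridging two carbons with no H on the oxygen — an ether.
The closest candidate here is a hydroxyl group (-OH), but the oxygen has H1, not H0 bridging two carbons. No other fragment satisfies the full query, so there is no match.

No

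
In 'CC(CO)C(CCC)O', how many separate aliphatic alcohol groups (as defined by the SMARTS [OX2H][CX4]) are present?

2

[OX2H][CX4] is the SMARTS for an aliphatic alcohol: a hydroxyl oxygen bound to an sp3 (X4) carbon.
The molecule carries 2 separate instances of a hydroxyl group (-OH) meeting every constraint; each maps to a distinct set of atoms, giving 2 matches.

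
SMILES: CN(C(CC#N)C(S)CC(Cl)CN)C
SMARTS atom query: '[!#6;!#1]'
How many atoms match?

The query [!#6;!#1] means: not carbon and not hydrogen — any heteroatom.
Check the 14 heavy atoms by environment: 9× C → no; 3× N → match; 1× S → match; 1× Cl → match.
Summing the matching environments: 3 + 1 + 1 = 5 matching atoms.

5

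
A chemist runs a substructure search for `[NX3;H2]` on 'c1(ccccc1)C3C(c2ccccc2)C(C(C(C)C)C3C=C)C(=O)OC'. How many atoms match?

The query [NX3;H2] means: aliphatic N with 3 total connections, two of them H — an -NH2 nitrogen (amine or amide).
Check the 26 heavy atoms by environment: 6× C (H1, X4) → no; 2× c (aromatic, H0, X3) → no; 10× c (aromatic, H1, X3) → no; 1× C (H1, X3) → no; 1× C (H2, X3) → no; 1× C (H0, X3) → no; 1× O (H0, X1) → no; 1× O (H0, X2) → no; 3× C (H3, X4) → no.
No environment satisfies the query, so 0 matching atoms.

0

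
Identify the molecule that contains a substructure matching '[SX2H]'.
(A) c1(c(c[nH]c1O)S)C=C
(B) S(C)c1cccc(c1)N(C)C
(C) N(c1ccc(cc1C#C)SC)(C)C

A

[SX2H] describes an aliphatic sulfur with two connections, one being H (a thiol).
(A) contains a thiol (-SH), which satisfies every atom and bond constraint.
(B) has a methylthio ether (-SCH3) but the sulfur has H0 (bonded to two carbons), not H1.
(C) has a methylthio ether (-SCH3) but the sulfur has H0 (bonded to two carbons), not H1.
So the answer is (A).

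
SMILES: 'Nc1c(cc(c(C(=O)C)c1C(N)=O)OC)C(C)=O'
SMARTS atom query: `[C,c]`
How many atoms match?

12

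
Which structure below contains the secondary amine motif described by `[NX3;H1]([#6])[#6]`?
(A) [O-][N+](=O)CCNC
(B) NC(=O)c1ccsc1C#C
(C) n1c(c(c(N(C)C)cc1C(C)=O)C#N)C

A

[NX3;H1]([#6])[#6] describes a trivalent nitrogen with one H, bonded to two carbons (a secondary amine).
(A) contains an N-methylamino group (-NHCH3), which satisfies every atom and bond constraint.
(B) has a primary amide (-C(=O)NH2) but the -C(=O)NH2 nitrogen has H2, not H1.
(C) has a dimethylamino group (-N(CH3)2) but the nitrogen has H0, not H1.
So the answer is (A).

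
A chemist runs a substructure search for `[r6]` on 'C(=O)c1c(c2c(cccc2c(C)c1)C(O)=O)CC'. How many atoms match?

Check the 18 heavy atoms by environment: 10× c (aromatic, in 6-ring) → match; 5× C (acyclic) → no; 3× O (acyclic) → no.
That gives 10 matching atoms.

10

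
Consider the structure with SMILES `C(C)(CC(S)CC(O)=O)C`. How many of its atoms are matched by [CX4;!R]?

6

The query [CX4;!R] means: aliphatic carbon with four total connections, not in a ring.
Check the 10 heavy atoms by environment: 6× C (X4, acyclic) → match; 1× S (X2, acyclic) → no; 1× C (X3, acyclic) → no; 1× O (X1, acyclic) → no; 1× O (X2, acyclic) → no.
That gives 6 matching atoms.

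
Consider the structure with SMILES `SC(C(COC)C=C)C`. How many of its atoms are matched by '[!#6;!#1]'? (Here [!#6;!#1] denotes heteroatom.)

Check the 9 heavy atoms by environment: 7× C → no; 1× S → match; 1× O → match.
Summing the matching environments: 1 + 1 = 2 matching atoms.

2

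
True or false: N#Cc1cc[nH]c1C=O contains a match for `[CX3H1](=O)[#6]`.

True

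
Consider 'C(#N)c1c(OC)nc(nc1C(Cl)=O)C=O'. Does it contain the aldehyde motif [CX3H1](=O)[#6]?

The pattern [CX3H1](=O)[#6] describes an sp2 carbon with one H, double-bonded to O and single-bonded to carbon — an aldehyde.
The molecule carries an aldehyde (-CHO), whose atoms satisfy every constraint of the query, so the pattern matches.

Yes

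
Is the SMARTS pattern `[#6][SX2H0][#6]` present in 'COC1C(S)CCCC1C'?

The pattern [#6][SX2H0][#6] describes an aliphatic sulfur bridging two carbons with no H on the sulfur — a thioether.
The closest candidate here is a methoxy ether (-OCH3), but the bridging atom is O, not S. No other fragment satisfies the full query, so there is no match.

No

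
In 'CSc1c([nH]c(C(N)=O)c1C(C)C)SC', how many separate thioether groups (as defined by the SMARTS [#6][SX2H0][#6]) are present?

2

[#6][SX2H0][#6] is the SMARTS for a thioether: an aliphatic sulfur bridging two carbons with no H on the sulfur.
The molecule carries 2 separate instances of a methylthio ether (-SCH3) meeting every constraint; each maps to a distinct set of atoms, giving 2 matches.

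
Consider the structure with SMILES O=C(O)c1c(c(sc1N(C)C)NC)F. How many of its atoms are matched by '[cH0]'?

4

The query [cH0] means: aromatic carbon with no attached hydrogen (substituted or ring-fusion).
Check the 14 heavy atoms by environment: 1× s (aromatic, H0) → no; 4× c (aromatic, H0) → match; 1× C (H0) → no; 1× O (H0) → no; 1× O (H1) → no; 1× N (H0) → no; 3× C (H3) → no; 1× N (H1) → no; 1× F (H0) → no.
That gives 4 matching atoms.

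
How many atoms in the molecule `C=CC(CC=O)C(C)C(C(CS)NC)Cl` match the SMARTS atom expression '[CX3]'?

3

The query [CX3] means: C with X3: aliphatic carbon with exactly 3 total connections.
Check the 15 heavy atoms by environment: 8× C (X4) → no; 1× Cl (X1) → no; 3× C (X3) → match; 1× O (X1) → no; 1× N (X3) → no; 1× S (X2) → no.
That gives 3 matching atoms.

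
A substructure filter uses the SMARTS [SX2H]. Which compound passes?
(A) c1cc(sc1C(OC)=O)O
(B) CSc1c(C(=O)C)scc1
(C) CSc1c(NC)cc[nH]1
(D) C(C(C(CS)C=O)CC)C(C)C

[SX2H] describes an aliphatic sulfur with two connections, one being H (a thiol).
(A) has a hydroxyl group (-OH) but it is an -OH, not an -SH.
(B) has a methylthio ether (-SCH3) but the sulfur has H0 (bonded to two carbons), not H1.
(C) has a methylthio ether (-SCH3) but the sulfur has H0 (bonded to two carbons), not H1.
(D) contains a thiol (-SH), which satisfies every atom and bond constraint.
So the answer is (D).

D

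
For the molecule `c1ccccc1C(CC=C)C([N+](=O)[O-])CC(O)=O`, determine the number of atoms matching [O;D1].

4

The query [O;D1] means: aliphatic oxygen bonded to exactly one heavy atom.
Check the 18 heavy atoms by environment: 3× C (D2) → no; 3× C (D3) → no; 1× N (charge +1, D3) → no; 1× O (charge -1, D1) → match; 3× O (D1) → match; 1× c (aromatic, D3) → no; 5× c (aromatic, D2) → no; 1× C (D1) → no.
Summing the matching environments: 1 + 3 = 4 matching atoms.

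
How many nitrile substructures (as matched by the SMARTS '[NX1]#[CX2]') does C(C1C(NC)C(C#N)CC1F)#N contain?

2

[NX1]#[CX2] is the SMARTS for a nitrile: a nitrogen triple-bonded to a two-connected carbon.
The molecule carries 2 separate instances of a nitrile (-C#N) meeting every constraint; each maps to a distinct set of atoms, giving 2 matches.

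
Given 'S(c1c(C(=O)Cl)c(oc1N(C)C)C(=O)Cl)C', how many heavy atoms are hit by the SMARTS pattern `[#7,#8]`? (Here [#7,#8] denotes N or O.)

The query [#7,#8] means: nitrogen or oxygen (comma = OR).
Check the 16 heavy atoms by environment: 1× o (aromatic) → match; 4× c (aromatic) → no; 1× N → match; 5× C → no; 2× O → match; 2× Cl → no; 1× S → no.
Summing the matching environments: 1 + 1 + 2 = 4 matching atoms.

4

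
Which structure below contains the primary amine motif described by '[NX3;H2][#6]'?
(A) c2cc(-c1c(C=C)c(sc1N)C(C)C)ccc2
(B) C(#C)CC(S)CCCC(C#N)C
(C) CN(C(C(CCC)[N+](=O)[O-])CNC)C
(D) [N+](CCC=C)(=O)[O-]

A

[NX3;H2][#6] describes a trivalent nitrogen with two H attached to carbon (a primary amine).
(A) contains a primary amino group (-NH2), which satisfies every atom and bond constraint.
(B) has a nitrile (-C#N) but the nitrogen is NX1 (triple-bonded), not NX3 with two H.
(C) has a nitro group (-[N+](=O)[O-]) but the nitrogen is [N+] with no H, not NX3H2.
(D) has a nitro group (-[N+](=O)[O-]) but the nitrogen is [N+] with no H, not NX3H2.
So the answer is (A).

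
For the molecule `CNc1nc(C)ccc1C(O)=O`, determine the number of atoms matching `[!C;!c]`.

The query [!C;!c] means: neither aliphatic nor aromatic carbon — same as [!#6].
Check the 12 heavy atoms by environment: 1× n (aromatic) → match; 5× c (aromatic) → no; 3× C → no; 2× O → match; 1× N → match.
Summing the matching environments: 1 + 2 + 1 = 4 matching atoms.

4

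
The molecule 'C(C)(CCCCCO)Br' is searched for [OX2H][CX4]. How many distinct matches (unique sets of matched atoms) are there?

[OX2H][CX4] is the SMARTS for an aliphatic alcohol: a hydroxyl oxygen bound to an sp3 (X4) carbon.
Exactly one fragment in the molecule meets all constraints, giving 1 match.

1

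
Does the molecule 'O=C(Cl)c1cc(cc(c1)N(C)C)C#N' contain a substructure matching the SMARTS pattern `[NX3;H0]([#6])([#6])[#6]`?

The pattern [NX3;H0]([#6])([#6])[#6] describes a trivalent nitrogen with no H, bonded to three carbons — a tertiary amine.
The molecule carries a dimethylamino group (-N(CH3)2), whose atoms satisfy every constraint of the query, so the pattern matches.

Yes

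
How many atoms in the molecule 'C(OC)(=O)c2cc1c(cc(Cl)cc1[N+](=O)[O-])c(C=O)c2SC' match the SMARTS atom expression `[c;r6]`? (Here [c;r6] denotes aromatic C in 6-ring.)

The query [c;r6] means: aromatic carbon that belongs to a six-membered ring.
Check the 22 heavy atoms by environment: 10× c (aromatic, in 6-ring) → match; 1× S (acyclic) → no; 4× C (acyclic) → no; 1× N (charge +1, acyclic) → no; 1× O (charge -1, acyclic) → no; 4× O (acyclic) → no; 1× Cl (acyclic) → no.
That gives 10 matching atoms.

10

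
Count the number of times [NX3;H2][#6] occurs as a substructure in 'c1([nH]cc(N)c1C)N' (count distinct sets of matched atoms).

[NX3;H2][#6] is the SMARTS for a primary amine: a trivalent nitrogen with two H attached to carbon.
The molecule carries 2 separate instances of a primary amino group (-NH2) meeting every constraint; each maps to a distinct set of atoms, giving 2 matches.

2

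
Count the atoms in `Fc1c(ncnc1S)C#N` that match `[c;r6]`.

4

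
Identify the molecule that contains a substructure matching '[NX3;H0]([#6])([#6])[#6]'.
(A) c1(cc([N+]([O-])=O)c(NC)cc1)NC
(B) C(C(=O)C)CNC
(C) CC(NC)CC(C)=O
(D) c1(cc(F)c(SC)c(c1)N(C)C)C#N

D

[NX3;H0]([#6])([#6])[#6] describes a trivalent nitrogen with no H, bonded to three carbons (a tertiary amine).
(A) has an N-methylamino group (-NHCH3) but the nitrogen still has one H (H1), not H0.
(B) has an N-methylamino group (-NHCH3) but the nitrogen still has one H (H1), not H0.
(C) has an N-methylamino group (-NHCH3) but the nitrogen still has one H (H1), not H0.
(D) contains a dimethylamino group (-N(CH3)2), which satisfies every atom and bond constraint.
So the answer is (D).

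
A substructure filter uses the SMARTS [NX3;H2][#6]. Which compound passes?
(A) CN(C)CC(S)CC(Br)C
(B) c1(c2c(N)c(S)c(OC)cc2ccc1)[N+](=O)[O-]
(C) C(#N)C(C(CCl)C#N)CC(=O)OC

B

[NX3;H2][#6] describes a trivalent nitrogen with two H attached to carbon (a primary amine).
(A) has a dimethylamino group (-N(CH3)2) but the nitrogen has H0, not H2.
(B) contains a primary amino group (-NH2), which satisfies every atom and bond constraint.
(C) has a nitrile (-C#N) but the nitrogen is NX1 (triple-bonded), not NX3 with two H.
So the answer is (B).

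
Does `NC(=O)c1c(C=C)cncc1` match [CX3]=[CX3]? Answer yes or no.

Yes

The pattern [CX3]=[CX3] describes a non-aromatic C=C double bond between two sp2 carbons — an alkene.
The molecule carries a vinyl group (-CH=CH2), whose atoms satisfy every constraint of the query, so the pattern matches.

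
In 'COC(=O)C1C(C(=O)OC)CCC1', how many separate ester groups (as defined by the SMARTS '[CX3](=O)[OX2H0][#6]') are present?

2

[CX3](=O)[OX2H0][#6] is the SMARTS for an ester: a carbonyl carbon bonded to an oxygen that is itself bonded to carbon (no H on that O).
The molecule carries 2 separate instances of a methyl-ester group (-C(=O)OCH3) meeting every constraint; each maps to a distinct set of atoms, giving 2 matches.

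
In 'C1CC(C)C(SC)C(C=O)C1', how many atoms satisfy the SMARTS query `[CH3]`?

2

Check the 11 heavy atoms by environment: 3× C (H2) → no; 4× C (H1) → no; 2× C (H3) → match; 1× O (H0) → no; 1× S (H0) → no.
That gives 2 matching atoms.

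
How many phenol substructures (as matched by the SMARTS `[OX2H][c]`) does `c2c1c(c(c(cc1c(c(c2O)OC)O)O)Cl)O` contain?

4

[OX2H][c] is the SMARTS for a phenol: a hydroxyl oxygen attached to an aromatic carbon.
The molecule carries 4 separate instances of a hydroxyl group (-OH) meeting every constraint; each maps to a distinct set of atoms, giving 4 matches.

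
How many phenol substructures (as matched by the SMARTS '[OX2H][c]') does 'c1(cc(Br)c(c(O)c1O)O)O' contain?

[OX2H][c] is the SMARTS for a phenol: a hydroxyl oxygen attached to an aromatic carbon.
The molecule carries 4 separate instances of a hydroxyl group (-OH) meeting every constraint; each maps to a distinct set of atoms, giving 4 matches.

4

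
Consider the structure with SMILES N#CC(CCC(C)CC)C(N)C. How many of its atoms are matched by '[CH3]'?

The query [CH3] means: aliphatic carbon with exactly three hydrogens.
Check the 12 heavy atoms by environment: 3× C (H3) → match; 3× C (H1) → no; 3× C (H2) → no; 1× C (H0) → no; 1× N (H0) → no; 1× N (H2) → no.
That gives 3 matching atoms.

3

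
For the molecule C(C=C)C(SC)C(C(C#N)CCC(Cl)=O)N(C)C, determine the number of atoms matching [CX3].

Check the 18 heavy atoms by environment: 9× C (X4) → no; 1× N (X3) → no; 1× S (X2) → no; 3× C (X3) → match; 1× O (X1) → no; 1× Cl (X1) → no; 1× C (X2) → no; 1× N (X1) → no.
That gives 3 matching atoms.

3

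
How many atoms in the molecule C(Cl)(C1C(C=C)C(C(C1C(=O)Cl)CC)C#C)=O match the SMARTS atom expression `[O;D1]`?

2

The query [O;D1] means: aliphatic oxygen bonded to exactly one heavy atom.
Check the 17 heavy atoms by environment: 7× C (D3) → no; 3× C (D2) → no; 3× C (D1) → no; 2× O (D1) → match; 2× Cl (D1) → no.
That gives 2 matching atoms.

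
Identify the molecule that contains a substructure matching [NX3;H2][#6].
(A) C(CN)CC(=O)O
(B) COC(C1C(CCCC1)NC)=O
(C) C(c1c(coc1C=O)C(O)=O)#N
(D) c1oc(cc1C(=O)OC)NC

[NX3;H2][#6] describes a trivalent nitrogen with two H attached to carbon (a primary amine).
(A) contains a primary amino group (-NH2), which satisfies every atom and bond constraint.
(B) has an N-methylamino group (-NHCH3) but the nitrogen bears two carbons and only one H (H1), not H2.
(C) has a nitrile (-C#N) but the nitrogen is NX1 (triple-bonded), not NX3 with two H.
(D) has an N-methylamino group (-NHCH3) but the nitrogen bears two carbons and only one H (H1), not H2.
So the answer is (A).

A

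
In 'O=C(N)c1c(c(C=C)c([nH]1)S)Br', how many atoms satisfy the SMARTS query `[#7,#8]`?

3

The query [#7,#8] means: nitrogen or oxygen (comma = OR).
Check the 12 heavy atoms by environment: 1× n (aromatic) → match; 4× c (aromatic) → no; 3× C → no; 1× Br → no; 1× O → match; 1× N → match; 1× S → no.
Summing the matching environments: 1 + 1 + 1 = 3 matching atoms.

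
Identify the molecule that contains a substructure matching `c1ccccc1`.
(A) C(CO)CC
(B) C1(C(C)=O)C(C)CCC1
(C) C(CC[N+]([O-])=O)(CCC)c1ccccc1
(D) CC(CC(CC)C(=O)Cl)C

c1ccccc1 describes six aromatic carbons in a ring (a benzene ring).
(A) has a methyl group (-CH3) but no six-membered all-carbon aromatic ring is present.
(B) has a methyl group (-CH3) but no six-membered all-carbon aromatic ring is present.
(C) contains a phenyl ring, which satisfies every atom and bond constraint.
(D) has a methyl group (-CH3) but no six-membered all-carbon aromatic ring is present.
So the answer is (C).

C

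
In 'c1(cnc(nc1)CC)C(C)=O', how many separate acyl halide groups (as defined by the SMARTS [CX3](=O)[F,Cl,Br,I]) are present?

0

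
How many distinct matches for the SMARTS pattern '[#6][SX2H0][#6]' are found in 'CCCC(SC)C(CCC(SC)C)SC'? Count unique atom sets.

3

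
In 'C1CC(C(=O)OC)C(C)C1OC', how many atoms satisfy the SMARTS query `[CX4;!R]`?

3

Check the 12 heavy atoms by environment: 5× C (X4, in 5-ring) → no; 3× C (X4, acyclic) → match; 1× C (X3, acyclic) → no; 1× O (X1, acyclic) → no; 2× O (X2, acyclic) → no.
That gives 3 matching atoms.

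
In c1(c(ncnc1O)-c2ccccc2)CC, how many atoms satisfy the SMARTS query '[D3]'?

4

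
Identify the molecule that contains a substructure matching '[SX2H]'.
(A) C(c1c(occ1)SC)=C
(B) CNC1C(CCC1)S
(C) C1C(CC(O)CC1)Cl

B

[SX2H] describes an aliphatic sulfur with two connections, one being H (a thiol).
(A) has a methylthio ether (-SCH3) but the sulfur has H0 (bonded to two carbons), not H1.
(B) contains a thiol (-SH), which satisfies every atom and bond constraint.
(C) has a hydroxyl group (-OH) but it is an -OH, not an -SH.
So the answer is (B).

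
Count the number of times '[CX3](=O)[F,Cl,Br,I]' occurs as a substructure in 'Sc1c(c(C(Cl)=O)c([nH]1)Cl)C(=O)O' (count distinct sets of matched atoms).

1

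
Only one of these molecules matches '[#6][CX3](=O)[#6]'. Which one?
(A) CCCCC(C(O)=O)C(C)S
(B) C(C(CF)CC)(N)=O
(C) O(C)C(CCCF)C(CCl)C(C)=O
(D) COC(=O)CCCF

C

[#6][CX3](=O)[#6] describes a carbonyl carbon (no H) flanked by two carbons (a ketone).
(A) has a carboxylic acid group (-C(=O)OH) but one neighbour of the carbonyl carbon is O, not C.
(B) has a primary amide (-C(=O)NH2) but one neighbour of the carbonyl carbon is N, not C.
(C) contains an acetyl/ketone group (-C(=O)CH3), which satisfies every atom and bond constraint.
(D) has a methyl-ester group (-C(=O)OCH3) but one neighbour of the carbonyl carbon is O, not C.
So the answer is (C).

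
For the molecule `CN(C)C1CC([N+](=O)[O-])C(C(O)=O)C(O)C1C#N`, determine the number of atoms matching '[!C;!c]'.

8

Check the 18 heavy atoms by environment: 10× C → no; 4× O → match; 1× N (charge +1) → match; 1× O (charge -1) → match; 2× N → match.
Summing the matching environments: 4 + 1 + 1 + 2 = 8 matching atoms.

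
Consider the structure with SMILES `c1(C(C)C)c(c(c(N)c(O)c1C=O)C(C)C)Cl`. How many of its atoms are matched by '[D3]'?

8

Check the 17 heavy atoms by environment: 6× c (aromatic, D3) → match; 1× N (D1) → no; 2× C (D3) → match; 4× C (D1) → no; 2× O (D1) → no; 1× Cl (D1) → no; 1× C (D2) → no.
Summing the matching environments: 6 + 2 = 8 matching atoms.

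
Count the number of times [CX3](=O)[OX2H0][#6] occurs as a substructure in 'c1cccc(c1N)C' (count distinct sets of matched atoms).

0

[CX3](=O)[OX2H0][#6] is the SMARTS for an ester: a carbonyl carbon bonded to an oxygen that is itself bonded to carbon (no H on that O).
No fragment in the molecule satisfies every constraint, giving 0 matches.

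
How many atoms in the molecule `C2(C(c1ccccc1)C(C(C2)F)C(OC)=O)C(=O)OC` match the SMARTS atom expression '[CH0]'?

2

The query [CH0] means: aliphatic carbon with no attached hydrogen.
Check the 20 heavy atoms by environment: 1× C (H2) → no; 4× C (H1) → no; 1× c (aromatic, H0) → no; 5× c (aromatic, H1) → no; 2× C (H0) → match; 4× O (H0) → no; 2× C (H3) → no; 1× F (H0) → no.
That gives 2 matching atoms.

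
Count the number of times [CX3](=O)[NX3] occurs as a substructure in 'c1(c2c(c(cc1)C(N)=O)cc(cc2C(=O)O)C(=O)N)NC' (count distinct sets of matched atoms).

2

[CX3](=O)[NX3] is the SMARTS for an amide: a carbonyl carbon bonded to a trivalent nitrogen.
The molecule carries 2 separate instances of a primary amide (-C(=O)NH2) meeting every constraint; each maps to a distinct set of atoms, giving 2 matches.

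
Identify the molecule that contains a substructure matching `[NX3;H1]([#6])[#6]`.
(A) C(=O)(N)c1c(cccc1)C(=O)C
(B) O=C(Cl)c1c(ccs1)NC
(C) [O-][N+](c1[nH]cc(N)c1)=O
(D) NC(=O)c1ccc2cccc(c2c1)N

B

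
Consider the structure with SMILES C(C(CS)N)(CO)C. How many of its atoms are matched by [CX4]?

5

The query [CX4] means: C with X4: aliphatic carbon with exactly 4 total connections (bonds + H).
Check the 8 heavy atoms by environment: 5× C (X4) → match; 1× N (X3) → no; 1× S (X2) → no; 1× O (X2) → no.
That gives 5 matching atoms.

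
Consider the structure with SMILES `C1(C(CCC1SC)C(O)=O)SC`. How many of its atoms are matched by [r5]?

The query [r5] means: r5 matches atoms in a five-membered ring.
Check the 12 heavy atoms by environment: 5× C (in 5-ring) → match; 2× S (acyclic) → no; 3× C (acyclic) → no; 2× O (acyclic) → no.
That gives 5 matching atoms.

5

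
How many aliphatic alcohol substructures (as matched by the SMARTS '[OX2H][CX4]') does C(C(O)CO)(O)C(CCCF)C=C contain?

[OX2H][CX4] is the SMARTS for an aliphatic alcohol: a hydroxyl oxygen bound to an sp3 (X4) carbon.
The molecule carries 3 separate instances of a hydroxyl group (-OH) meeting every constraint; each maps to a distinct set of atoms, giving 3 matches.

3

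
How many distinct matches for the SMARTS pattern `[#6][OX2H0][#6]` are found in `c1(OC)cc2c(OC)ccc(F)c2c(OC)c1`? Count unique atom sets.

3

[#6][OX2H0][#6] is the SMARTS for an ether: an aliphatic oxygen bridging two carbons with no H on the oxygen.
The molecule carries 3 separate instances of a methoxy ether (-OCH3) meeting every constraint; each maps to a distinct set of atoms, giving 3 matches.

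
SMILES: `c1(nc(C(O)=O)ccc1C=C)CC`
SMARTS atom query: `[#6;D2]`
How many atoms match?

Check the 13 heavy atoms by environment: 1× n (aromatic, D2) → no; 3× c (aromatic, D3) → no; 2× c (aromatic, D2) → match; 2× C (D2) → match; 2× C (D1) → no; 1× C (D3) → no; 2× O (D1) → no.
Summing the matching environments: 2 + 2 = 4 matching atoms.

4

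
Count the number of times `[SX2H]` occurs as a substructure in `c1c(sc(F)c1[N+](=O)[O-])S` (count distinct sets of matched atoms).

1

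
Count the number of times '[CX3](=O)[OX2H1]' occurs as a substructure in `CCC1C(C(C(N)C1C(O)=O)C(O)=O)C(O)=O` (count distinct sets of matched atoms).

[CX3](=O)[OX2H1] is the SMARTS for a carboxylic acid: an sp2 carbon double-bonded to O and single-bonded to an -OH oxygen.
The molecule carries 3 separate instances of a carboxylic acid group (-C(=O)OH) meeting every constraint; each maps to a distinct set of atoms, giving 3 matches.

3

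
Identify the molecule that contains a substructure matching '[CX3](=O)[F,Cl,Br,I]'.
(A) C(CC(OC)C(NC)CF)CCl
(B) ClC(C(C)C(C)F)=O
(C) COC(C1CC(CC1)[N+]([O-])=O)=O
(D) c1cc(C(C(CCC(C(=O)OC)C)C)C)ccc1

[CX3](=O)[F,Cl,Br,I] describes a carbonyl carbon bonded to a halogen (an acyl halide).
(A) has a chloro substituent but the Cl is not on a carbonyl carbon.
(B) contains an acyl chloride (-C(=O)Cl), which satisfies every atom and bond constraint.
(C) has a methyl-ester group (-C(=O)OCH3) but the carbonyl is bonded to -O-C, not to a halogen.
(D) has a methyl-ester group (-C(=O)OCH3) but the carbonyl is bonded to -O-C, not to a halogen.
So the answer is (B).

B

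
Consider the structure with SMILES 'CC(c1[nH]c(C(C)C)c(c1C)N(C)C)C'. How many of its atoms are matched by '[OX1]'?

0

The query [OX1] means: aliphatic oxygen with one total connection — typically a carbonyl =O or an oxide.
Check the 15 heavy atoms by environment: 1× n (aromatic, X3) → no; 4× c (aromatic, X3) → no; 9× C (X4) → no; 1× N (X3) → no.
No environment satisfies the query, so 0 matching atoms.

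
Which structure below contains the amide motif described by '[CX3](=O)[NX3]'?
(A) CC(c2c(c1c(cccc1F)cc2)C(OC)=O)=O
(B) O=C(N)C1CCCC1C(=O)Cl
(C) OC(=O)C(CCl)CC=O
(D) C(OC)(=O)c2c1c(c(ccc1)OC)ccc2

B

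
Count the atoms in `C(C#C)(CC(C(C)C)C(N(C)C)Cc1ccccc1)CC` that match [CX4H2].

3

The query [CX4H2] means: sp3 carbon (X4) with exactly two hydrogens.
Check the 21 heavy atoms by environment: 3× C (H2, X4) → match; 4× C (H1, X4) → no; 5× C (H3, X4) → no; 1× c (aromatic, H0, X3) → no; 5× c (aromatic, H1, X3) → no; 1× C (H0, X2) → no; 1× C (H1, X2) → no; 1× N (H0, X3) → no.
That gives 3 matching atoms.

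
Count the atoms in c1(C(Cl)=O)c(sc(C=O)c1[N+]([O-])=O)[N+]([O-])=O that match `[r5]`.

5

The query [r5] means: r5 matches atoms in a five-membered ring.
Check the 16 heavy atoms by environment: 1× s (aromatic, in 5-ring) → match; 4× c (aromatic, in 5-ring) → match; 2× N (charge +1, acyclic) → no; 2× O (charge -1, acyclic) → no; 4× O (acyclic) → no; 2× C (acyclic) → no; 1× Cl (acyclic) → no.
Summing the matching environments: 1 + 4 = 5 matching atoms.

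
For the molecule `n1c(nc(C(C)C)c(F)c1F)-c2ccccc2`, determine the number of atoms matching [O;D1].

Check the 17 heavy atoms by environment: 2× n (aromatic, D2) → no; 5× c (aromatic, D3) → no; 2× F (D1) → no; 5× c (aromatic, D2) → no; 1× C (D3) → no; 2× C (D1) → no.
No environment satisfies the query, so 0 matching atoms.

0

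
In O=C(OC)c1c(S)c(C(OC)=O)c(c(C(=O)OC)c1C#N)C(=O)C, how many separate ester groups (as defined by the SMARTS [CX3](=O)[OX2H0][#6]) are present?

[CX3](=O)[OX2H0][#6] is the SMARTS for an ester: a carbonyl carbon bonded to an oxygen that is itself bonded to carbon (no H on that O).
The molecule carries 3 separate instances of a methyl-ester group (-C(=O)OCH3) meeting every constraint; each maps to a distinct set of atoms, giving 3 matches.

3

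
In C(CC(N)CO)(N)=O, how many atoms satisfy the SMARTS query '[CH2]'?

The query [CH2] means: aliphatic carbon with exactly two hydrogens.
Check the 8 heavy atoms by environment: 2× C (H2) → match; 1× C (H1) → no; 1× O (H1) → no; 1× C (H0) → no; 1× O (H0) → no; 2× N (H2) → no.
That gives 2 matching atoms.

2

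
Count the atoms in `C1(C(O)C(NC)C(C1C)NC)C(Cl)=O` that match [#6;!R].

Check the 14 heavy atoms by environment: 5× C (in 5-ring) → no; 2× N (acyclic) → no; 4× C (acyclic) → match; 2× O (acyclic) → no; 1× Cl (acyclic) → no.
That gives 4 matching atoms.

4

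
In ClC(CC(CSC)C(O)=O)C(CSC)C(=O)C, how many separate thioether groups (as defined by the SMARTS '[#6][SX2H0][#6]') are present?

2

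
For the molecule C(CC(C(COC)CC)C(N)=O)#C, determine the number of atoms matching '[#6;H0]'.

Check the 13 heavy atoms by environment: 3× C (H2) → no; 3× C (H1) → no; 2× C (H0) → match; 2× O (H0) → no; 1× N (H2) → no; 2× C (H3) → no.
That gives 2 matching atoms.

2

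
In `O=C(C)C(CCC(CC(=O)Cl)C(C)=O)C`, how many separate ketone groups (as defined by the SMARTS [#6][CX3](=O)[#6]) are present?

[#6][CX3](=O)[#6] is the SMARTS for a ketone: a carbonyl carbon (no H) flanked by two carbons.
The molecule carries 2 separate instances of an acetyl/ketone group (-C(=O)CH3) meeting every constraint; each maps to a distinct set of atoms, giving 2 matches.

2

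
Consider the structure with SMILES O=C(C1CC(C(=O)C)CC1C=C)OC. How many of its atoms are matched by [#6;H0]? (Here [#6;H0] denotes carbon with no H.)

2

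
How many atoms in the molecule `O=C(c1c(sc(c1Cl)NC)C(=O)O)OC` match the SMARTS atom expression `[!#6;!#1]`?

The query [!#6;!#1] means: not carbon and not hydrogen — any heteroatom.
Check the 15 heavy atoms by environment: 1× s (aromatic) → match; 4× c (aromatic) → no; 1× N → match; 4× C → no; 4× O → match; 1× Cl → match.
Summing the matching environments: 1 + 1 + 4 + 1 = 7 matching atoms.

7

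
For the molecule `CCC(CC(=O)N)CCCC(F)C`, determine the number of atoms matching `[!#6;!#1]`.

3

Check the 13 heavy atoms by environment: 10× C → no; 1× F → match; 1× O → match; 1× N → match.
Summing the matching environments: 1 + 1 + 1 = 3 matching atoms.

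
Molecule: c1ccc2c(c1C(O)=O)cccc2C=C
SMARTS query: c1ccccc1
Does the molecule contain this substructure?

Yes

The pattern c1ccccc1 describes six aromatic carbons in a ring — a benzene ring.
The required atom environment is present in the molecule, so the pattern matches.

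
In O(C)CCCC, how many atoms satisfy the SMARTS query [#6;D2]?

The query [#6;D2] means: any carbon bonded to exactly two heavy atoms.
Check the 6 heavy atoms by environment: 3× C (D2) → match; 2× C (D1) → no; 1× O (D2) → no.
That gives 3 matching atoms.

3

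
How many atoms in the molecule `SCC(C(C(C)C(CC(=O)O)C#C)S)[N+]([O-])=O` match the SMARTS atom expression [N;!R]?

The query [N;!R] means: aliphatic nitrogen not in a ring.
Check the 17 heavy atoms by environment: 10× C (acyclic) → no; 2× S (acyclic) → no; 3× O (acyclic) → no; 1× N (charge +1, acyclic) → match; 1× O (charge -1, acyclic) → no.
That gives 1 matching atom.

1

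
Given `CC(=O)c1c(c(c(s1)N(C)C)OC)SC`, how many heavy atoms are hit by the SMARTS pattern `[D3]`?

6

The query [D3] means: atom with exactly three heavy-atom neighbours.
Check the 15 heavy atoms by environment: 1× s (aromatic, D2) → no; 4× c (aromatic, D3) → match; 1× S (D2) → no; 5× C (D1) → no; 1× C (D3) → match; 1× O (D1) → no; 1× O (D2) → no; 1× N (D3) → match.
Summing the matching environments: 4 + 1 + 1 = 6 matching atoms.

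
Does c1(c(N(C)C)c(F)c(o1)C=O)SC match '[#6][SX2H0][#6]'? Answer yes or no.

Yes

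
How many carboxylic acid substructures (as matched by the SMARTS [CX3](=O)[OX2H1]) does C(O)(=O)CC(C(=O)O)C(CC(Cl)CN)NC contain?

2

[CX3](=O)[OX2H1] is the SMARTS for a carboxylic acid: an sp2 carbon double-bonded to O and single-bonded to an -OH oxygen.
The molecule carries 2 separate instances of a carboxylic acid group (-C(=O)OH) meeting every constraint; each maps to a distinct set of atoms, giving 2 matches.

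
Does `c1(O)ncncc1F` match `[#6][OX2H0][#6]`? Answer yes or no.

No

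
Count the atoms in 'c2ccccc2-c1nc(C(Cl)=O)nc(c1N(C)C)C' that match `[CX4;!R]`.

3

The query [CX4;!R] means: aliphatic carbon with four total connections, not in a ring.
Check the 19 heavy atoms by environment: 2× n (aromatic, X2, in 6-ring) → no; 10× c (aromatic, X3, in 6-ring) → no; 1× C (X3, acyclic) → no; 1× O (X1, acyclic) → no; 1× Cl (X1, acyclic) → no; 1× N (X3, acyclic) → no; 3× C (X4, acyclic) → match.
That gives 3 matching atoms.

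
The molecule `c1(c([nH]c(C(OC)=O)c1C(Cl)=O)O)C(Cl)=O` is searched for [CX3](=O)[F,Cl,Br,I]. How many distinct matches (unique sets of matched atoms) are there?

[CX3](=O)[F,Cl,Br,I] is the SMARTS for an acyl halide: a carbonyl carbon bonded to a halogen.
The molecule carries 2 separate instances of an acyl chloride (-C(=O)Cl) meeting every constraint; each maps to a distinct set of atoms, giving 2 matches.

2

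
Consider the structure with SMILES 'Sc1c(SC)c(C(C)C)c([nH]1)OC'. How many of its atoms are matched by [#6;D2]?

0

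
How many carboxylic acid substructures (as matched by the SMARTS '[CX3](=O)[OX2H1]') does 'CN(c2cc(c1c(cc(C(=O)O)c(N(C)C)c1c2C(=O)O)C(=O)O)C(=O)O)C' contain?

4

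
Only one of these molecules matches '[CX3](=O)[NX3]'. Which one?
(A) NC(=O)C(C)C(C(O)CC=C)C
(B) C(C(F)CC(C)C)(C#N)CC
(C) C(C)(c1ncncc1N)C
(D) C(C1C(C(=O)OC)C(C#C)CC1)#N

A

[CX3](=O)[NX3] describes a carbonyl carbon bonded to a trivalent nitrogen (an amide).
(A) contains a primary amide (-C(=O)NH2), which satisfies every atom and bond constraint.
(B) has a nitrile (-C#N) but the nitrile N is NX1 (triple-bonded), not NX3.
(C) has a primary amino group (-NH2) but the -NH2 is not attached to a carbonyl carbon.
(D) has a nitrile (-C#N) but the nitrile N is NX1 (triple-bonded), not NX3.
So the answer is (A).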